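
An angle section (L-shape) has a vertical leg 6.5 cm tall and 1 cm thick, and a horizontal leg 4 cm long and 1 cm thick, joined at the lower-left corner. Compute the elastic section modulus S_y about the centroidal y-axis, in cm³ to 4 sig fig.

Split into non-overlapping primitives; take the origin at the lower-left of the bounding box.
Vertical leg: 1 × 6.5, A = 6.5 cm², x = 0.5 cm, Ī = 0.541667 cm⁴.
Horizontal leg (remainder): 3 × 1, A = 3 cm², x = 2.5 cm, Ī = 2.25 cm⁴.
Centroid: x̄ = ΣA·x / ΣA = 1.13158 cm.
Transfer each piece to the centroidal y-axis using Ī + A·d² with d = x − 1.13158:
  vertical leg: d = -0.631579 cm → contributes +3.13446 cm⁴
  horizontal leg (remainder): d = 1.36842 cm → contributes +7.86773 cm⁴
Total I = 11.0022 cm⁴.
Extreme fibre distance c = 2.86842 cm; S = I/c = 3.83563 cm³.

S_y ≈ 3.836 cm³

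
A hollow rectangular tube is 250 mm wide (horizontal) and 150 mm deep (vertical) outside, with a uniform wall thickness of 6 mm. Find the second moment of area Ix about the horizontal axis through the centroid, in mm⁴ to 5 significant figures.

Ix ≈ 1.8189 × 10⁷ mm⁴

Treat the section as a set of non-overlapping primitives; coordinates are from the bounding-box lower-left.
Outer rectangle: 250 × 150, A = 37 500 mm², y = 75 mm, Ī = 70 312 500 mm⁴.
Inner void (subtracted): 238 × 138, A = 32 844 mm², y = 75 mm, Ī = 52 123 428 mm⁴.
By symmetry the centroid is at mid-height, ȳ = 75 mm.
All pieces are centred on the horizontal axis through the centroid, so I = ΣĪ (holes subtracted) = 18 189 072 mm⁴.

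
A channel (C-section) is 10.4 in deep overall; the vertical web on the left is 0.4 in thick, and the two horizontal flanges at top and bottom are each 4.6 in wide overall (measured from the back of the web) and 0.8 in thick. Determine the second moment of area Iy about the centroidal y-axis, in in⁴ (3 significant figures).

Decompose the section into non-overlapping parts with the origin at the bottom-left of its bounding rectangle.
Web: 0.4 × 10.4, A = 4.16 in², x = 0.2 in, Ī = 0.055467 in⁴.
Top flange (beyond web): 4.2 × 0.8, A = 3.36 in², x = 2.5 in, Ī = 4.9392 in⁴.
Bottom flange (beyond web): 4.2 × 0.8, A = 3.36 in², x = 2.5 in, Ī = 4.9392 in⁴.
Centroid: x̄ = ΣA·x / ΣA = 1.6206 in.
Transfer each piece to the centroidal y-axis using Ī + A·d² with d = x − 1.6206:
  web: d = -1.4206 in → contributes +8.4506 in⁴
  top flange (beyond web): d = 0.87941 in → contributes +7.5377 in⁴
  bottom flange (beyond web): d = 0.87941 in → contributes +7.5377 in⁴
Total I = 23.526 in⁴.

Iy ≈ 23.5 in⁴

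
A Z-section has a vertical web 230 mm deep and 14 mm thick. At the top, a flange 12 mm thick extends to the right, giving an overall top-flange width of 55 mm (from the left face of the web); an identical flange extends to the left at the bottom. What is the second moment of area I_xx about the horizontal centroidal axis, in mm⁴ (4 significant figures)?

Treat the section as a set of non-overlapping primitives; coordinates are from the bounding-box lower-left.
Web: 14 × 230, A = 3 220 mm², y = 115 mm, Ī = 14 194 833 mm⁴.
Top flange (beyond web): 41 × 12, A = 492 mm², y = 224 mm, Ī = 5 904 mm⁴.
Bottom flange (beyond web): 41 × 12, A = 492 mm², y = 6 mm, Ī = 5 904 mm⁴.
Centroid: ȳ = ΣA·y / ΣA = 115 mm.
Transfer each piece to the horizontal centroidal axis using Ī + A·d² with d = y − 115:
  web: d = 0 mm → contributes +14 194 833 mm⁴
  top flange (beyond web): d = 109 mm → contributes +5 851 356 mm⁴
  bottom flange (beyond web): d = -109 mm → contributes +5 851 356 mm⁴
Total I = 25 897 545 mm⁴.

I_xx ≈ 2.590 × 10⁷ mm⁴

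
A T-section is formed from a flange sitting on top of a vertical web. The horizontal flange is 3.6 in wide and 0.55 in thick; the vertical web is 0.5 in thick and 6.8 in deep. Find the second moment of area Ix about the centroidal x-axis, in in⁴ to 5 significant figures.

Split into non-overlapping primitives; take the origin at the lower-left of the bounding box.
Flange: 3.6 × 0.55, A = 1.98 in², y = 7.075 in, Ī = 0.0499125 in⁴.
Web: 0.5 × 6.8, A = 3.4 in², y = 3.4 in, Ī = 13.10133 in⁴.
Centroid: ȳ = ΣA·y / ΣA = 4.752509 in.
Transfer each piece to the centroidal x-axis using Ī + A·d² with d = y − 4.752509:
  flange: d = 2.322491 in → contributes +10.72996 in⁴
  web: d = -1.352509 in → contributes +19.32089 in⁴
Total I = 30.05085 in⁴.

Ix ≈ 30.051 in⁴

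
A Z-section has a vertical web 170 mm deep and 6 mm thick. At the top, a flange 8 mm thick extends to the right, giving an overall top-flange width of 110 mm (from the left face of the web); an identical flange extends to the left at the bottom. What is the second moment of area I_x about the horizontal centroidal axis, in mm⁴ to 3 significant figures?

I_x ≈ 1.34 × 10⁷ mm⁴

Treat the section as a set of non-overlapping primitives; coordinates are from the bounding-box lower-left.
Web: 6 × 170, A = 1 020 mm², y = 85 mm, Ī = 2 456 500 mm⁴.
Top flange (beyond web): 104 × 8, A = 832 mm², y = 166 mm, Ī = 4437.3 mm⁴.
Bottom flange (beyond web): 104 × 8, A = 832 mm², y = 4 mm, Ī = 4437.3 mm⁴.
Centroid: ȳ = ΣA·y / ΣA = 85 mm.
Transfer each piece to the horizontal centroidal axis using Ī + A·d² with d = y − 85:
  web: d = 0 mm → contributes +2 456 500 mm⁴
  top flange (beyond web): d = 81 mm → contributes +5 463 189 mm⁴
  bottom flange (beyond web): d = -81 mm → contributes +5 463 189 mm⁴
Total I = 13 382 879 mm⁴.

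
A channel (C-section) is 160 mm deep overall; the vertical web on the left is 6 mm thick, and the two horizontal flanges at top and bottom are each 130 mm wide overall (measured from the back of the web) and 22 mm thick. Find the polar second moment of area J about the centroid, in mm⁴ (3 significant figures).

Treat the section as a set of non-overlapping primitives; coordinates are from the bounding-box lower-left.
Web: 6 × 160, A = 960 mm², y = 80 mm, Ī = 2 048 000 mm⁴.
Top flange (beyond web): 124 × 22, A = 2 728 mm², y = 149 mm, Ī = 110 029 mm⁴.
Bottom flange (beyond web): 124 × 22, A = 2 728 mm², y = 11 mm, Ī = 110 029 mm⁴.
By symmetry the centroid is at mid-height, ȳ = 80 mm.
Transfer each piece to the centroidal x-axis using Ī + A·d² with d = y − 80:
  web: d = 0 mm → contributes +2 048 000 mm⁴
  top flange (beyond web): d = 69 mm → contributes +13 098 037 mm⁴
  bottom flange (beyond web): d = -69 mm → contributes +13 098 037 mm⁴
Total I = 28 244 075 mm⁴.
For the y-axis: x̄ = 58.274 mm.
Repeating about the centroidal y-axis gives I_y = 10 442 952 mm⁴.
Polar second moment: J = I_x + I_y = 38 687 027 mm⁴.

J ≈ 3.87 × 10⁷ mm⁴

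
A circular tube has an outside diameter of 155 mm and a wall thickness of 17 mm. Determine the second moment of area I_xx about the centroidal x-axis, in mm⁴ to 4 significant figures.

I_xx ≈ 1.781 × 10⁷ mm⁴

Split into non-overlapping primitives; take the origin at the lower-left of the bounding box.
Outer circle: ⌀155, A = 18869.2 mm², y = 77.5 mm, Ī = 28 333 269 mm⁴.
Bore (subtracted): ⌀121, A = 11 499 mm², y = 77.5 mm, Ī = 10 522 317 mm⁴.
By symmetry the centroid is at mid-height, ȳ = 77.5 mm.
All pieces are centred on the centroidal x-axis, so I = ΣĪ (holes subtracted) = 17 810 952 mm⁴.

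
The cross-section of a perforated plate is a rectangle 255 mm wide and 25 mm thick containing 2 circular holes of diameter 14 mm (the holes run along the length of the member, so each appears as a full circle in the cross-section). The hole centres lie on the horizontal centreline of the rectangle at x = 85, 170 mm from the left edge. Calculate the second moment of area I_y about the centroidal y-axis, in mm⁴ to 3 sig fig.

I_y ≈ 3.40 × 10⁷ mm⁴

Split into non-overlapping primitives; take the origin at the lower-left of the bounding box.
Plate: 255 × 25, A = 6 375 mm², x = 127.5 mm, Ī = 34 544 531 mm⁴.
Hole 1 (subtracted): ⌀14, A = 153.94 mm², x = 85 mm, Ī = 1885.7 mm⁴.
Hole 2 (subtracted): ⌀14, A = 153.94 mm², x = 170 mm, Ī = 1885.7 mm⁴.
By symmetry the centroid is at mid-width, x̄ = 127.5 mm.
Transfer each piece to the centroidal y-axis using Ī + A·d² with d = x − 127.5:
  plate: d = 0 mm → contributes +34 544 531 mm⁴
  hole 1: d = -42.5 mm → contributes −279 936 mm⁴
  hole 2: d = 42.5 mm → contributes −279 936 mm⁴
Total I = 33 984 659 mm⁴.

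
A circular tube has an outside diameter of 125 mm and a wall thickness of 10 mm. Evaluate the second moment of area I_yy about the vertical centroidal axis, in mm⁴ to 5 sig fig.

I_yy ≈ 6.0176 × 10⁶ mm⁴

Decompose the section into non-overlapping parts with the origin at the bottom-left of its bounding rectangle.
Outer circle: ⌀125, A = 12271.85 mm², x = 62.5 mm, Ī = 11 984 225 mm⁴.
Bore (subtracted): ⌀105, A = 8659.015 mm², x = 62.5 mm, Ī = 5 966 602 mm⁴.
By symmetry the centroid is at mid-width, x̄ = 62.5 mm.
All pieces are centred on the vertical centroidal axis, so I = ΣĪ (holes subtracted) = 6 017 623 mm⁴.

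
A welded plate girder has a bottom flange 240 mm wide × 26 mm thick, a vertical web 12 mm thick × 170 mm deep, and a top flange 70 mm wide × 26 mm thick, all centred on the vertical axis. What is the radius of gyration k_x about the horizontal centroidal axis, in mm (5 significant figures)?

Break the section into simple shapes (no overlaps), measuring from the bottom-left corner of the bounding box.
Bottom plate: 240 × 26, A = 6 240 mm², y = 13 mm, Ī = 351 520 mm⁴.
Web plate: 12 × 170, A = 2 040 mm², y = 111 mm, Ī = 4 913 000 mm⁴.
Top plate: 70 × 26, A = 1 820 mm², y = 209 mm, Ī = 102526.7 mm⁴.
Centroid: ȳ = ΣA·y / ΣA = 68.11287 mm.
Transfer each piece to the horizontal centroidal axis using Ī + A·d² with d = y − 68.11287:
  bottom plate: d = -55.11287 mm → contributes +19 305 074 mm⁴
  web plate: d = 42.88713 mm → contributes +8 665 184 mm⁴
  top plate: d = 140.8871 mm → contributes +36 228 040 mm⁴
Total I = 64 198 298 mm⁴.
Radius of gyration: k = √(I/A) = √(64 198 298 / 10 100) = 79.7262 mm.

k_x ≈ 79.726 mm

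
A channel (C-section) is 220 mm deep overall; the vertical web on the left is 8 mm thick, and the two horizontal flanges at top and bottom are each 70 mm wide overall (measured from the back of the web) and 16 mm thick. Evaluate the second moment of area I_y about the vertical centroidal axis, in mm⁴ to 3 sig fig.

Decompose the section into non-overlapping parts with the origin at the bottom-left of its bounding rectangle.
Web: 8 × 220, A = 1 760 mm², x = 4 mm, Ī = 9386.7 mm⁴.
Top flange (beyond web): 62 × 16, A = 992 mm², x = 39 mm, Ī = 317 771 mm⁴.
Bottom flange (beyond web): 62 × 16, A = 992 mm², x = 39 mm, Ī = 317 771 mm⁴.
Centroid: x̄ = ΣA·x / ΣA = 22.547 mm.
Transfer each piece to the vertical centroidal axis using Ī + A·d² with d = x − 22.547:
  web: d = -18.547 mm → contributes +614 812 mm⁴
  top flange (beyond web): d = 16.453 mm → contributes +586 306 mm⁴
  bottom flange (beyond web): d = 16.453 mm → contributes +586 306 mm⁴
Total I = 1 787 424 mm⁴.

I_y ≈ 1.79 × 10⁶ mm⁴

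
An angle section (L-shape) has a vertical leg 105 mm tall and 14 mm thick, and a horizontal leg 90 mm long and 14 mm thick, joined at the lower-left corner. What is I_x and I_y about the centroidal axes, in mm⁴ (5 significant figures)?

Decompose the section into non-overlapping parts with the origin at the bottom-left of its bounding rectangle.
Vertical leg: 14 × 105, A = 1 470 mm², y = 52.5 mm, Ī = 1 350 563 mm⁴.
Horizontal leg (remainder): 76 × 14, A = 1 064 mm², y = 7 mm, Ī = 17378.67 mm⁴.
Centroid: ȳ = ΣA·y / ΣA = 33.39503 mm.
Transfer each piece to the centroidal x-axis using Ī + A·d² with d = y − 33.39503:
  vertical leg: d = 19.10497 mm → contributes +1 887 112 mm⁴
  horizontal leg (remainder): d = -26.39503 mm → contributes +758664.8 mm⁴
Total I = 2 645 777 mm⁴.
For the y-axis: x̄ = 25.89503 mm.
Repeating about the centroidal y-axis gives I_y = 1 786 055 mm⁴.

I_x ≈ 2.6458 × 10⁶ mm⁴, I_y ≈ 1.7861 × 10⁶ mm⁴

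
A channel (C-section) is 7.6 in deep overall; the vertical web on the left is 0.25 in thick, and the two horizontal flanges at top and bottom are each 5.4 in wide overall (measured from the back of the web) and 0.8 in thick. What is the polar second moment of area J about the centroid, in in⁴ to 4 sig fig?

J ≈ 134.3 in⁴

Treat the section as a set of non-overlapping primitives; coordinates are from the bounding-box lower-left.
Web: 0.25 × 7.6, A = 1.9 in², y = 3.8 in, Ī = 9.14533 in⁴.
Top flange (beyond web): 5.15 × 0.8, A = 4.12 in², y = 7.2 in, Ī = 0.219733 in⁴.
Bottom flange (beyond web): 5.15 × 0.8, A = 4.12 in², y = 0.4 in, Ī = 0.219733 in⁴.
By symmetry the centroid is at mid-height, ȳ = 3.8 in.
Transfer each piece to the centroidal x-axis using Ī + A·d² with d = y − 3.8:
  web: d = 0 in → contributes +9.14533 in⁴
  top flange (beyond web): d = 3.4 in → contributes +47.8469 in⁴
  bottom flange (beyond web): d = -3.4 in → contributes +47.8469 in⁴
Total I = 104.839 in⁴.
For the y-axis: x̄ = 2.31908 in.
Repeating about the centroidal y-axis gives I_y = 29.4777 in⁴.
Polar second moment: J = I_x + I_y = 134.317 in⁴.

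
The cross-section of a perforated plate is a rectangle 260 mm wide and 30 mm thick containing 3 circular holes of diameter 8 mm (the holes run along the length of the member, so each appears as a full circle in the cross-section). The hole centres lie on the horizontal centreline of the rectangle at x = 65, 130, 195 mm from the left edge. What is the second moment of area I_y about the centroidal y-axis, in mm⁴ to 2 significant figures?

I_y ≈ 4.4 × 10⁷ mm⁴

Decompose the section into non-overlapping parts with the origin at the bottom-left of its bounding rectangle.
Plate: 260 × 30, A = 7 800 mm², x = 130 mm, Ī = 43 940 000 mm⁴.
Hole 1 (subtracted): ⌀8, A = 50.27 mm², x = 65 mm, Ī = 201.1 mm⁴.
Hole 2 (subtracted): ⌀8, A = 50.27 mm², x = 130 mm, Ī = 201.1 mm⁴.
Hole 3 (subtracted): ⌀8, A = 50.27 mm², x = 195 mm, Ī = 201.1 mm⁴.
By symmetry the centroid is at mid-width, x̄ = 130 mm.
Transfer each piece to the centroidal y-axis using Ī + A·d² with d = x − 130:
  plate: d = 0 mm → contributes +43 940 000 mm⁴
  hole 1: d = -65 mm → contributes −212 573 mm⁴
  hole 2: d = 0 mm → contributes −201.1 mm⁴
  hole 3: d = 65 mm → contributes −212 573 mm⁴
Total I = 43 514 653 mm⁴.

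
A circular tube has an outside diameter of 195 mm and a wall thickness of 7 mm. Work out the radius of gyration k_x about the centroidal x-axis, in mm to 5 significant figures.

Treat the section as a set of non-overlapping primitives; coordinates are from the bounding-box lower-left.
Outer circle: ⌀195, A = 29864.77 mm², y = 97.5 mm, Ī = 70 975 481 mm⁴.
Bore (subtracted): ⌀181, A = 25730.43 mm², y = 97.5 mm, Ī = 52 684 662 mm⁴.
By symmetry the centroid is at mid-height, ȳ = 97.5 mm.
All pieces are centred on the centroidal x-axis, so I = ΣĪ (holes subtracted) = 18 290 819 mm⁴.
Radius of gyration: k = √(I/A) = √(18 290 819 / 4134.336) = 66.5141 mm.

k_x ≈ 66.514 mm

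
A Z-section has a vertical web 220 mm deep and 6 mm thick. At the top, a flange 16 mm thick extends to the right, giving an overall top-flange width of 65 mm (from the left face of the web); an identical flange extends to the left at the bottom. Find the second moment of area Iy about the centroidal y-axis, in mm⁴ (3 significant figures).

Iy ≈ 2.55 × 10⁶ mm⁴

Treat the section as a set of non-overlapping primitives; coordinates are from the bounding-box lower-left.
Web: 6 × 220, A = 1 320 mm², x = 62 mm, Ī = 3 960 mm⁴.
Top flange (beyond web): 59 × 16, A = 944 mm², x = 94.5 mm, Ī = 273 839 mm⁴.
Bottom flange (beyond web): 59 × 16, A = 944 mm², x = 29.5 mm, Ī = 273 839 mm⁴.
Centroid: x̄ = ΣA·x / ΣA = 62 mm.
Transfer each piece to the centroidal y-axis using Ī + A·d² with d = x − 62:
  web: d = 0 mm → contributes +3 960 mm⁴
  top flange (beyond web): d = 32.5 mm → contributes +1 270 939 mm⁴
  bottom flange (beyond web): d = -32.5 mm → contributes +1 270 939 mm⁴
Total I = 2 545 837 mm⁴.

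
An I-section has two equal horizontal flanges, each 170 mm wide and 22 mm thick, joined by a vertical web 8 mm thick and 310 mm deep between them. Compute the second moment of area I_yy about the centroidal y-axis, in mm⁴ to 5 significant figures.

I_yy ≈ 1.8028 × 10⁷ mm⁴

Decompose the section into non-overlapping parts with the origin at the bottom-left of its bounding rectangle.
Bottom flange: 170 × 22, A = 3 740 mm², x = 85 mm, Ī = 9 007 167 mm⁴.
Web: 8 × 310, A = 2 480 mm², x = 85 mm, Ī = 13226.67 mm⁴.
Top flange: 170 × 22, A = 3 740 mm², x = 85 mm, Ī = 9 007 167 mm⁴.
By symmetry the centroid is at mid-width, x̄ = 85 mm.
All pieces are centred on the centroidal y-axis, so I = ΣĪ = 18 027 560 mm⁴.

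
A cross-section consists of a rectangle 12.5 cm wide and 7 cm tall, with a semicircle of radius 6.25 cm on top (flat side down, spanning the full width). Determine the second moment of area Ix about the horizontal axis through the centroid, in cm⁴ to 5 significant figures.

Treat the section as a set of non-overlapping primitives; coordinates are from the bounding-box lower-left.
Rectangular body: 12.5 × 7, A = 87.5 cm², y = 3.5 cm, Ī = 357.2917 cm⁴.
Semicircular cap: semicircle r = 6.25, A = 61.35923 cm², y = 9.652582 cm, Ī = 167.4758 cm⁴.
Centroid: ȳ = ΣA·y / ΣA = 6.036072 cm.
Transfer each piece to the horizontal axis through the centroid using Ī + A·d² with d = y − 6.036072:
  rectangular body: d = -2.536072 cm → contributes +920.062 cm⁴
  semicircular cap: d = 3.61651 cm → contributes +970.0023 cm⁴
Total I = 1890.064 cm⁴.

Ix ≈ 1890.1 cm⁴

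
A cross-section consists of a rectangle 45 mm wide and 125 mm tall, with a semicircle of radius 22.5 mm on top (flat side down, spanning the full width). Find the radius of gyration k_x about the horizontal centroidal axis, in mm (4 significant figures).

Treat the section as a set of non-overlapping primitives; coordinates are from the bounding-box lower-left.
Rectangular body: 45 × 125, A = 5 625 mm², y = 62.5 mm, Ī = 7 324 219 mm⁴.
Semicircular cap: semicircle r = 22.5, A = 795.216 mm², y = 134.549 mm, Ī = 28129.5 mm⁴.
Centroid: ȳ = ΣA·y / ΣA = 71.4241 mm.
Transfer each piece to the horizontal centroidal axis using Ī + A·d² with d = y − 71.4241:
  rectangular body: d = -8.92411 mm → contributes +7 772 193 mm⁴
  semicircular cap: d = 63.1252 mm → contributes +3 196 896 mm⁴
Total I = 10 969 088 mm⁴.
Radius of gyration: k = √(I/A) = √(10 969 088 / 6420.22) = 41.3343 mm.

k_x ≈ 41.33 mm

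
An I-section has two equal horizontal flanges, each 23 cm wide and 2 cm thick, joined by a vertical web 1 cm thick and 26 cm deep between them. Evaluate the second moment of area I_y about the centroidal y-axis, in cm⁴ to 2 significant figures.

Break the section into simple shapes (no overlaps), measuring from the bottom-left corner of the bounding box.
Bottom flange: 23 × 2, A = 46 cm², x = 11.5 cm, Ī = 2 028 cm⁴.
Web: 1 × 26, A = 26 cm², x = 11.5 cm, Ī = 2.167 cm⁴.
Top flange: 23 × 2, A = 46 cm², x = 11.5 cm, Ī = 2 028 cm⁴.
By symmetry the centroid is at mid-width, x̄ = 11.5 cm.
All pieces are centred on the centroidal y-axis, so I = ΣĪ = 4 058 cm⁴.

I_y ≈ 4100 cm⁴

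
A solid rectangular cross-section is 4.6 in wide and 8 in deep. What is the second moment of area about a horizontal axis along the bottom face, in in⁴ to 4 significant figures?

I_base ≈ 785.1 in⁴

The section: 4.6 × 8, A = 36.8 in², y = 4 in, Ī = 196.267 in⁴.
Transfer it to a horizontal axis along the bottom face using Ī + A·d² with d = y − 0:
  the section: d = 4 in → contributes +785.067 in⁴
Total I = 785.067 in⁴.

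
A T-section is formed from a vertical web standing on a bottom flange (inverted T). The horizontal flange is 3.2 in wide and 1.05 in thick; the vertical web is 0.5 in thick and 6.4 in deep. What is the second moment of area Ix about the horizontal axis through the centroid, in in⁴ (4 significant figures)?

Decompose the section into non-overlapping parts with the origin at the bottom-left of its bounding rectangle.
Flange: 3.2 × 1.05, A = 3.36 in², y = 0.525 in, Ī = 0.3087 in⁴.
Web: 0.5 × 6.4, A = 3.2 in², y = 4.25 in, Ī = 10.9227 in⁴.
Centroid: ȳ = ΣA·y / ΣA = 2.34207 in.
Transfer each piece to the horizontal axis through the centroid using Ī + A·d² with d = y − 2.34207:
  flange: d = -1.81707 in → contributes +11.4026 in⁴
  web: d = 1.90793 in → contributes +22.5713 in⁴
Total I = 33.9739 in⁴.

Ix ≈ 33.97 in⁴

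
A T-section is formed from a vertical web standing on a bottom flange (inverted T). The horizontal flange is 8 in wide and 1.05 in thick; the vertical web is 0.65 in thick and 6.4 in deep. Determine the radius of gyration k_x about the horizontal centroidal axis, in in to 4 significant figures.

Break the section into simple shapes (no overlaps), measuring from the bottom-left corner of the bounding box.
Flange: 8 × 1.05, A = 8.4 in², y = 0.525 in, Ī = 0.77175 in⁴.
Web: 0.65 × 6.4, A = 4.16 in², y = 4.25 in, Ī = 14.1995 in⁴.
Centroid: ȳ = ΣA·y / ΣA = 1.75876 in.
Transfer each piece to the horizontal centroidal axis using Ī + A·d² with d = y − 1.75876:
  flange: d = -1.23376 in → contributes +13.5579 in⁴
  web: d = 2.49124 in → contributes +40.0176 in⁴
Total I = 53.5755 in⁴.
Radius of gyration: k = √(I/A) = √(53.5755 / 12.56) = 2.06532 in.

k_x ≈ 2.065 in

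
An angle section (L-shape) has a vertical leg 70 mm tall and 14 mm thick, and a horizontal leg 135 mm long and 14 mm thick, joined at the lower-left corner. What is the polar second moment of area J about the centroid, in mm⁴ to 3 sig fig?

Break the section into simple shapes (no overlaps), measuring from the bottom-left corner of the bounding box.
Vertical leg: 14 × 70, A = 980 mm², y = 35 mm, Ī = 400 167 mm⁴.
Horizontal leg (remainder): 121 × 14, A = 1 694 mm², y = 7 mm, Ī = 27 669 mm⁴.
Centroid: ȳ = ΣA·y / ΣA = 17.262 mm.
Transfer each piece to the centroidal x-axis using Ī + A·d² with d = y − 17.262:
  vertical leg: d = 17.738 mm → contributes +708 518 mm⁴
  horizontal leg (remainder): d = -10.262 mm → contributes +206 054 mm⁴
Total I = 914 572 mm⁴.
For the y-axis: x̄ = 49.762 mm.
Repeating about the centroidal y-axis gives I_y = 4 911 520 mm⁴.
Polar second moment: J = I_x + I_y = 5 826 092 mm⁴.

J ≈ 5.83 × 10⁶ mm⁴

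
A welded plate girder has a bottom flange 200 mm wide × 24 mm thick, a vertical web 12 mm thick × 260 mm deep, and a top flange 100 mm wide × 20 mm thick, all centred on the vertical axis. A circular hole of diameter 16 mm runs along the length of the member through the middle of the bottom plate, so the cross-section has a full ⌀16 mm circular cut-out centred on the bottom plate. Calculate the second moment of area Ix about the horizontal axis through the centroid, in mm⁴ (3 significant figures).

Ix ≈ 1.35 × 10⁸ mm⁴

Split into non-overlapping primitives; take the origin at the lower-left of the bounding box.
Bottom plate: 200 × 24, A = 4 800 mm², y = 12 mm, Ī = 230 400 mm⁴.
Web plate: 12 × 260, A = 3 120 mm², y = 154 mm, Ī = 17 576 000 mm⁴.
Top plate: 100 × 20, A = 2 000 mm², y = 294 mm, Ī = 66 667 mm⁴.
Hole (subtracted): ⌀16, A = 201.06 mm², y = 12 mm, Ī = 3 217 mm⁴.
Centroid: ȳ = ΣA·y / ΣA = 115.62 mm.
Transfer each piece to the horizontal axis through the centroid using Ī + A·d² with d = y − 115.62:
  bottom plate: d = -103.62 mm → contributes +51 764 779 mm⁴
  web plate: d = 38.384 mm → contributes +22 172 732 mm⁴
  top plate: d = 178.38 mm → contributes +63 708 185 mm⁴
  hole: d = -103.62 mm → contributes −2 161 884 mm⁴
Total I = 135 483 813 mm⁴.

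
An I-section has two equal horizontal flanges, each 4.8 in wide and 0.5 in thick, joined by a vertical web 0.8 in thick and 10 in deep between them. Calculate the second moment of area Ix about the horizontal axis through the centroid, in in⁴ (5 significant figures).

Decompose the section into non-overlapping parts with the origin at the bottom-left of its bounding rectangle.
Bottom flange: 4.8 × 0.5, A = 2.4 in², y = 0.25 in, Ī = 0.05 in⁴.
Web: 0.8 × 10, A = 8 in², y = 5.5 in, Ī = 66.66667 in⁴.
Top flange: 4.8 × 0.5, A = 2.4 in², y = 10.75 in, Ī = 0.05 in⁴.
By symmetry the centroid is at mid-height, ȳ = 5.5 in.
Transfer each piece to the horizontal axis through the centroid using Ī + A·d² with d = y − 5.5:
  bottom flange: d = -5.25 in → contributes +66.2 in⁴
  web: d = 0 in → contributes +66.66667 in⁴
  top flange: d = 5.25 in → contributes +66.2 in⁴
Total I = 199.0667 in⁴.

Ix ≈ 199.07 in⁴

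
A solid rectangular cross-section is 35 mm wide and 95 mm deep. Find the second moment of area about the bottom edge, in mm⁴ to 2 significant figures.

The section: 35 × 95, A = 3 325 mm², y = 47.5 mm, Ī = 2 500 677 mm⁴.
Transfer it to the base of the section using Ī + A·d² with d = y − 0:
  the section: d = 47.5 mm → contributes +10 002 708 mm⁴
Total I = 10 002 708 mm⁴.

I_base ≈ 1.0 × 10⁷ mm⁴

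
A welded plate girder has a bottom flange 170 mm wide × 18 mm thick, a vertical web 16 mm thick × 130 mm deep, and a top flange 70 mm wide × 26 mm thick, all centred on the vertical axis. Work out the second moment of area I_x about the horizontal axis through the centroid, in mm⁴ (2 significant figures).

Treat the section as a set of non-overlapping primitives; coordinates are from the bounding-box lower-left.
Bottom plate: 170 × 18, A = 3 060 mm², y = 9 mm, Ī = 82 620 mm⁴.
Web plate: 16 × 130, A = 2 080 mm², y = 83 mm, Ī = 2 929 333 mm⁴.
Top plate: 70 × 26, A = 1 820 mm², y = 161 mm, Ī = 102 527 mm⁴.
Centroid: ȳ = ΣA·y / ΣA = 70.86 mm.
Transfer each piece to the horizontal axis through the centroid using Ī + A·d² with d = y − 70.86:
  bottom plate: d = -61.86 mm → contributes +11 792 982 mm⁴
  web plate: d = 12.14 mm → contributes +3 235 778 mm⁴
  top plate: d = 90.14 mm → contributes +14 889 747 mm⁴
Total I = 29 918 508 mm⁴.

I_x ≈ 3.0 × 10⁷ mm⁴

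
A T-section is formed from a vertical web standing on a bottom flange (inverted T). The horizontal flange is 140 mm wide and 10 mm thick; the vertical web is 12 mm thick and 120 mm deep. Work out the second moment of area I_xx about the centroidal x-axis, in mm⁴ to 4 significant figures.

Treat the section as a set of non-overlapping primitives; coordinates are from the bounding-box lower-left.
Flange: 140 × 10, A = 1 400 mm², y = 5 mm, Ī = 11666.7 mm⁴.
Web: 12 × 120, A = 1 440 mm², y = 70 mm, Ī = 1 728 000 mm⁴.
Centroid: ȳ = ΣA·y / ΣA = 37.9577 mm.
Transfer each piece to the centroidal x-axis using Ī + A·d² with d = y − 37.9577:
  flange: d = -32.9577 mm → contributes +1 532 365 mm⁴
  web: d = 32.0423 mm → contributes +3 206 457 mm⁴
Total I = 4 738 822 mm⁴.

I_xx ≈ 4.739 × 10⁶ mm⁴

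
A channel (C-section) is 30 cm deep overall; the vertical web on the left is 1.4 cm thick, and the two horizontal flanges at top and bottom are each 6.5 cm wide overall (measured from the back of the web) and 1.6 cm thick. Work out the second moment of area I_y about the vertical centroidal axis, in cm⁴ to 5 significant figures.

I_y ≈ 166.38 cm⁴

Split into non-overlapping primitives; take the origin at the lower-left of the bounding box.
Web: 1.4 × 30, A = 42 cm², x = 0.7 cm, Ī = 6.86 cm⁴.
Top flange (beyond web): 5.1 × 1.6, A = 8.16 cm², x = 3.95 cm, Ī = 17.6868 cm⁴.
Bottom flange (beyond web): 5.1 × 1.6, A = 8.16 cm², x = 3.95 cm, Ī = 17.6868 cm⁴.
Centroid: x̄ = ΣA·x / ΣA = 1.609465 cm.
Transfer each piece to the vertical centroidal axis using Ī + A·d² with d = x − 1.609465:
  web: d = -0.909465 cm → contributes +41.59932 cm⁴
  top flange (beyond web): d = 2.340535 cm → contributes +62.38813 cm⁴
  bottom flange (beyond web): d = 2.340535 cm → contributes +62.38813 cm⁴
Total I = 166.3756 cm⁴.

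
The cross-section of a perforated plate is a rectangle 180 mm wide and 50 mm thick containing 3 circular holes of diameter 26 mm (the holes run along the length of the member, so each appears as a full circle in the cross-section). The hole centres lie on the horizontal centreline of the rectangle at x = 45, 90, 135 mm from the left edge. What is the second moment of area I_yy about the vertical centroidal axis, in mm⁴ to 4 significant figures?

I_yy ≈ 2.208 × 10⁷ mm⁴

Decompose the section into non-overlapping parts with the origin at the bottom-left of its bounding rectangle.
Plate: 180 × 50, A = 9 000 mm², x = 90 mm, Ī = 24 300 000 mm⁴.
Hole 1 (subtracted): ⌀26, A = 530.929 mm², x = 45 mm, Ī = 22431.8 mm⁴.
Hole 2 (subtracted): ⌀26, A = 530.929 mm², x = 90 mm, Ī = 22431.8 mm⁴.
Hole 3 (subtracted): ⌀26, A = 530.929 mm², x = 135 mm, Ī = 22431.8 mm⁴.
By symmetry the centroid is at mid-width, x̄ = 90 mm.
Transfer each piece to the vertical centroidal axis using Ī + A·d² with d = x − 90:
  plate: d = 0 mm → contributes +24 300 000 mm⁴
  hole 1: d = -45 mm → contributes −1 097 563 mm⁴
  hole 2: d = 0 mm → contributes −22431.8 mm⁴
  hole 3: d = 45 mm → contributes −1 097 563 mm⁴
Total I = 22 082 442 mm⁴.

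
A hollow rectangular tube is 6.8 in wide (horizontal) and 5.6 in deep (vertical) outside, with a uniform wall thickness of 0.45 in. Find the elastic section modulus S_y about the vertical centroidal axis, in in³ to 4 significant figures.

Split into non-overlapping primitives; take the origin at the lower-left of the bounding box.
Outer rectangle: 6.8 × 5.6, A = 38.08 in², x = 3.4 in, Ī = 146.735 in⁴.
Inner void (subtracted): 5.9 × 4.7, A = 27.73 in², x = 3.4 in, Ī = 80.4401 in⁴.
By symmetry the centroid is at mid-width, x̄ = 3.4 in.
All pieces are centred on the vertical centroidal axis, so I = ΣĪ (holes subtracted) = 66.2948 in⁴.
Extreme fibre distance c = 3.4 in; S = I/c = 19.4985 in³.

S_y ≈ 19.50 in³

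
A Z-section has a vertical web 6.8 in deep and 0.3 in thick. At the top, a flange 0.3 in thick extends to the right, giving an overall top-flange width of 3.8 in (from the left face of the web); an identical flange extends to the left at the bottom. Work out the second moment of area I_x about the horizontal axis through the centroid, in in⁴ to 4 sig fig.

Decompose the section into non-overlapping parts with the origin at the bottom-left of its bounding rectangle.
Web: 0.3 × 6.8, A = 2.04 in², y = 3.4 in, Ī = 7.8608 in⁴.
Top flange (beyond web): 3.5 × 0.3, A = 1.05 in², y = 6.65 in, Ī = 0.007875 in⁴.
Bottom flange (beyond web): 3.5 × 0.3, A = 1.05 in², y = 0.15 in, Ī = 0.007875 in⁴.
Centroid: ȳ = ΣA·y / ΣA = 3.4 in.
Transfer each piece to the horizontal axis through the centroid using Ī + A·d² with d = y − 3.4:
  web: d = 0 in → contributes +7.8608 in⁴
  top flange (beyond web): d = 3.25 in → contributes +11.0985 in⁴
  bottom flange (beyond web): d = -3.25 in → contributes +11.0985 in⁴
Total I = 30.0578 in⁴.

I_x ≈ 30.06 in⁴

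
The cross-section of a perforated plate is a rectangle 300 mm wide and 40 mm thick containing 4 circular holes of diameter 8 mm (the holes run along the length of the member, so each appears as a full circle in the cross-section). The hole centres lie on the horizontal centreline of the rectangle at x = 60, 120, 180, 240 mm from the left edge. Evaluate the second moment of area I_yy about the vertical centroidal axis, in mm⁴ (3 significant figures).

I_yy ≈ 8.91 × 10⁷ mm⁴

Decompose the section into non-overlapping parts with the origin at the bottom-left of its bounding rectangle.
Plate: 300 × 40, A = 12 000 mm², x = 150 mm, Ī = 90 000 000 mm⁴.
Hole 1 (subtracted): ⌀8, A = 50.265 mm², x = 60 mm, Ī = 201.06 mm⁴.
Hole 2 (subtracted): ⌀8, A = 50.265 mm², x = 120 mm, Ī = 201.06 mm⁴.
Hole 3 (subtracted): ⌀8, A = 50.265 mm², x = 180 mm, Ī = 201.06 mm⁴.
Hole 4 (subtracted): ⌀8, A = 50.265 mm², x = 240 mm, Ī = 201.06 mm⁴.
By symmetry the centroid is at mid-width, x̄ = 150 mm.
Transfer each piece to the vertical centroidal axis using Ī + A·d² with d = x − 150:
  plate: d = 0 mm → contributes +90 000 000 mm⁴
  hole 1: d = -90 mm → contributes −407 351 mm⁴
  hole 2: d = -30 mm → contributes −45 440 mm⁴
  hole 3: d = 30 mm → contributes −45 440 mm⁴
  hole 4: d = 90 mm → contributes −407 351 mm⁴
Total I = 89 094 417 mm⁴.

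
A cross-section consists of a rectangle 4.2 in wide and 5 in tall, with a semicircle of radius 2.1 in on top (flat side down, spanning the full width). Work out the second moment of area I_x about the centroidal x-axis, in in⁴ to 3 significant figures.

I_x ≈ 106 in⁴

Decompose the section into non-overlapping parts with the origin at the bottom-left of its bounding rectangle.
Rectangular body: 4.2 × 5, A = 21 in², y = 2.5 in, Ī = 43.75 in⁴.
Semicircular cap: semicircle r = 2.1, A = 6.9272 in², y = 5.8913 in, Ī = 2.1346 in⁴.
Centroid: ȳ = ΣA·y / ΣA = 3.3412 in.
Transfer each piece to the centroidal x-axis using Ī + A·d² with d = y − 3.3412:
  rectangular body: d = -0.84119 in → contributes +58.61 in⁴
  semicircular cap: d = 2.5501 in → contributes +47.182 in⁴
Total I = 105.79 in⁴.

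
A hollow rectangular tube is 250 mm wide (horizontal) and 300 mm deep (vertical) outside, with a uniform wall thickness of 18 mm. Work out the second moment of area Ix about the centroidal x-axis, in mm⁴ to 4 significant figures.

Split into non-overlapping primitives; take the origin at the lower-left of the bounding box.
Outer rectangle: 250 × 300, A = 75 000 mm², y = 150 mm, Ī = 562 500 000 mm⁴.
Inner void (subtracted): 214 × 264, A = 56 496 mm², y = 150 mm, Ī = 328 128 768 mm⁴.
By symmetry the centroid is at mid-height, ȳ = 150 mm.
All pieces are centred on the centroidal x-axis, so I = ΣĪ (holes subtracted) = 234 371 232 mm⁴.

Ix ≈ 2.344 × 10⁸ mm⁴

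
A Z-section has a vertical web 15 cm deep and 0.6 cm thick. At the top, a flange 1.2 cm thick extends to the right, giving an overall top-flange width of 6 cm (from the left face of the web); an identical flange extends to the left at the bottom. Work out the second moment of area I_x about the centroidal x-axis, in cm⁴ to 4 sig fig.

I_x ≈ 787.3 cm⁴

Split into non-overlapping primitives; take the origin at the lower-left of the bounding box.
Web: 0.6 × 15, A = 9 cm², y = 7.5 cm, Ī = 168.75 cm⁴.
Top flange (beyond web): 5.4 × 1.2, A = 6.48 cm², y = 14.4 cm, Ī = 0.7776 cm⁴.
Bottom flange (beyond web): 5.4 × 1.2, A = 6.48 cm², y = 0.6 cm, Ī = 0.7776 cm⁴.
Centroid: ȳ = ΣA·y / ΣA = 7.5 cm.
Transfer each piece to the centroidal x-axis using Ī + A·d² with d = y − 7.5:
  web: d = 0 cm → contributes +168.75 cm⁴
  top flange (beyond web): d = 6.9 cm → contributes +309.29 cm⁴
  bottom flange (beyond web): d = -6.9 cm → contributes +309.29 cm⁴
Total I = 787.331 cm⁴.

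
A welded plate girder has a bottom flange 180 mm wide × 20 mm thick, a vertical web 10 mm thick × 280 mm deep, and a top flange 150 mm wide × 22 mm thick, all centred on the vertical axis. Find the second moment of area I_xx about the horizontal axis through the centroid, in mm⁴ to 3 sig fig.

I_xx ≈ 1.75 × 10⁸ mm⁴

Treat the section as a set of non-overlapping primitives; coordinates are from the bounding-box lower-left.
Bottom plate: 180 × 20, A = 3 600 mm², y = 10 mm, Ī = 120 000 mm⁴.
Web plate: 10 × 280, A = 2 800 mm², y = 160 mm, Ī = 18 293 333 mm⁴.
Top plate: 150 × 22, A = 3 300 mm², y = 311 mm, Ī = 133 100 mm⁴.
Centroid: ȳ = ΣA·y / ΣA = 155.7 mm.
Transfer each piece to the horizontal axis through the centroid using Ī + A·d² with d = y − 155.7:
  bottom plate: d = -145.7 mm → contributes +76 543 645 mm⁴
  web plate: d = 4.299 mm → contributes +18 345 081 mm⁴
  top plate: d = 155.3 mm → contributes +79 721 740 mm⁴
Total I = 174 610 466 mm⁴.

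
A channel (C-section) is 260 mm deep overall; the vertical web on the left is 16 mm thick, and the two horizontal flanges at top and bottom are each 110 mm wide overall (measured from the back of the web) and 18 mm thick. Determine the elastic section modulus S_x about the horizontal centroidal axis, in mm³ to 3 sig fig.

S_x ≈ 5.62 × 10⁵ mm³

Break the section into simple shapes (no overlaps), measuring from the bottom-left corner of the bounding box.
Web: 16 × 260, A = 4 160 mm², y = 130 mm, Ī = 23 434 667 mm⁴.
Top flange (beyond web): 94 × 18, A = 1 692 mm², y = 251 mm, Ī = 45 684 mm⁴.
Bottom flange (beyond web): 94 × 18, A = 1 692 mm², y = 9 mm, Ī = 45 684 mm⁴.
By symmetry the centroid is at mid-height, ȳ = 130 mm.
Transfer each piece to the horizontal centroidal axis using Ī + A·d² with d = y − 130:
  web: d = 0 mm → contributes +23 434 667 mm⁴
  top flange (beyond web): d = 121 mm → contributes +24 818 256 mm⁴
  bottom flange (beyond web): d = -121 mm → contributes +24 818 256 mm⁴
Total I = 73 071 179 mm⁴.
Extreme fibre distance c = 130 mm; S = I/c = 562 086 mm³.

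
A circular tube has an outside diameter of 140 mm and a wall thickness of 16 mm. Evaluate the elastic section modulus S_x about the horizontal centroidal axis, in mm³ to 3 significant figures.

Split into non-overlapping primitives; take the origin at the lower-left of the bounding box.
Outer circle: ⌀140, A = 15 394 mm², y = 70 mm, Ī = 18 857 410 mm⁴.
Bore (subtracted): ⌀108, A = 9160.9 mm², y = 70 mm, Ī = 6 678 285 mm⁴.
By symmetry the centroid is at mid-height, ȳ = 70 mm.
All pieces are centred on the horizontal centroidal axis, so I = ΣĪ (holes subtracted) = 12 179 125 mm⁴.
Extreme fibre distance c = 70 mm; S = I/c = 173 988 mm³.

S_x ≈ 1.74 × 10⁵ mm³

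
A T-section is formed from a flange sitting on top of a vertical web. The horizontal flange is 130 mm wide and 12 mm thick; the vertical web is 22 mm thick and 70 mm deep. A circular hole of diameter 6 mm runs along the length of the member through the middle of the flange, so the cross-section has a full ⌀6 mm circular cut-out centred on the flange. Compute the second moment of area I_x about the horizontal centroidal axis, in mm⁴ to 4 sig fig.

Split into non-overlapping primitives; take the origin at the lower-left of the bounding box.
Flange: 130 × 12, A = 1 560 mm², y = 76 mm, Ī = 18 720 mm⁴.
Web: 22 × 70, A = 1 540 mm², y = 35 mm, Ī = 628 833 mm⁴.
Hole (subtracted): ⌀6, A = 28.2743 mm², y = 76 mm, Ī = 63.6173 mm⁴.
Centroid: ȳ = ΣA·y / ΣA = 55.4448 mm.
Transfer each piece to the horizontal centroidal axis using Ī + A·d² with d = y − 55.4448:
  flange: d = 20.5552 mm → contributes +677 847 mm⁴
  web: d = -20.4448 mm → contributes +1 272 536 mm⁴
  hole: d = 20.5552 mm → contributes −12 010 mm⁴
Total I = 1 938 373 mm⁴.

I_x ≈ 1.938 × 10⁶ mm⁴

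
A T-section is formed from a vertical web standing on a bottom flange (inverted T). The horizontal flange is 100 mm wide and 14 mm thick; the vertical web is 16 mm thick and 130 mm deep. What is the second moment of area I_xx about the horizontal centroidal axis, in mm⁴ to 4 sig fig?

I_xx ≈ 7.290 × 10⁶ mm⁴

Split into non-overlapping primitives; take the origin at the lower-left of the bounding box.
Flange: 100 × 14, A = 1 400 mm², y = 7 mm, Ī = 22866.7 mm⁴.
Web: 16 × 130, A = 2 080 mm², y = 79 mm, Ī = 2 929 333 mm⁴.
Centroid: ȳ = ΣA·y / ΣA = 50.0345 mm.
Transfer each piece to the horizontal centroidal axis using Ī + A·d² with d = y − 50.0345:
  flange: d = -43.0345 mm → contributes +2 615 620 mm⁴
  web: d = 28.9655 mm → contributes +4 674 456 mm⁴
Total I = 7 290 076 mm⁴.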